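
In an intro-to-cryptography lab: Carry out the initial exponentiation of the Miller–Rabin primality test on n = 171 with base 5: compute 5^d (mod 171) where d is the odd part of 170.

n − 1 = 170 = 2^1 · 85, so s = 1 and d = 85.
Repeated squaring mod 171: 5^1 ≡ 5, 5^2 ≡ 25, 5^4 ≡ 112, 5^8 ≡ 61, 5^16 ≡ 130, 5^32 ≡ 142, 5^64 ≡ 157.
85 = 64 + 16 + 4 + 1, so 5^85 ≡ 157·130·112·5 ≡ 131 (mod 171).

131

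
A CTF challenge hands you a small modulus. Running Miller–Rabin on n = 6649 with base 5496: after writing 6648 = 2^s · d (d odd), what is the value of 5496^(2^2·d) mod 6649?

3816

n − 1 = 6648 = 2^3 · 831, so s = 3 and d = 831.
Repeated squaring mod 6649: 5496^1 ≡ 5496, 5496^2 ≡ 6258, 5496^4 ≡ 6603, 5496^8 ≡ 2116, 5496^16 ≡ 2679, 5496^32 ≡ 2770, 5496^64 ≡ 6603, 5496^128 ≡ 2116, 5496^256 ≡ 2679, 5496^512 ≡ 2770.
831 = 512 + 256 + 32 + 16 + 8 + 4 + 2 + 1, so 5496^831 ≡ 2770·2679·2770·2679·2116·6603·6258·5496 ≡ 3378 (mod 6649).
x_0 = 3378.
x_1 = 3378^2 mod 6649 = 1200.
x_2 = 1200^2 mod 6649 = 3816.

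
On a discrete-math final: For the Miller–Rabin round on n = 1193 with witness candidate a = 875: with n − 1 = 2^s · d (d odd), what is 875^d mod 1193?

1

n − 1 = 1192 = 2^3 · 149, so s = 3 and d = 149.
Repeated squaring mod 1193: 875^1 ≡ 875, 875^2 ≡ 912, 875^4 ≡ 223, 875^8 ≡ 816, 875^16 ≡ 162, 875^32 ≡ 1191, 875^64 ≡ 4, 875^128 ≡ 16.
149 = 128 + 16 + 4 + 1, so 875^149 ≡ 16·162·223·875 ≡ 1 (mod 1193).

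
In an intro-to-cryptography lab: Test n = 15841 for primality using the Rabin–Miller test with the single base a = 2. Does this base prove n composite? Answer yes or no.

n − 1 = 15840 = 2^5 · 495, so s = 5 and d = 495.
x_0 = 2^495 mod 15841 = 1.
x_0 = 1, so 2 is not a witness.

no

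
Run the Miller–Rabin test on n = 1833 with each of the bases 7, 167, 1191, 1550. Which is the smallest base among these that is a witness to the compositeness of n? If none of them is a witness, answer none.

7

n − 1 = 1832 = 2^3 · 229, so s = 3 and d = 229.
Base 7: x_0 = 7^229 mod 1833 = 826. x_0 is neither 1 nor 1832, so continue squaring. x_1 = 826^2 mod 1833 = 400. x_2 = 400^2 mod 1833 = 529. Reached i = s−1 = 2 without hitting −1: 7 is a Miller–Rabin witness and 1833 is composite.
Base 167: x_0 = 167^229 mod 1833 = 1025. x_0 is neither 1 nor 1832, so continue squaring. x_1 = 1025^2 mod 1833 = 316. x_2 = 316^2 mod 1833 = 874. Reached i = s−1 = 2 without hitting −1: 167 is a Miller–Rabin witness and 1833 is composite.
Base 1191: x_0 = 1191^229 mod 1833 = 567. x_0 is neither 1 nor 1832, so continue squaring. x_1 = 567^2 mod 1833 = 714. x_2 = 714^2 mod 1833 = 222. Reached i = s−1 = 2 without hitting −1: 1191 is a Miller–Rabin witness and 1833 is composite.
Base 1550: x_0 = 1550^229 mod 1833 = 1550. x_0 is neither 1 nor 1832, so continue squaring. x_1 = 1550^2 mod 1833 = 1270. x_2 = 1270^2 mod 1833 = 1693. Reached i = s−1 = 2 without hitting −1: 1550 is a Miller–Rabin witness and 1833 is composite.
The smallest witness among the given bases is 7.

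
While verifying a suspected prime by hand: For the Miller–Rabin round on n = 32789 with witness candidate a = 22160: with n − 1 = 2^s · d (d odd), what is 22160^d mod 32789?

6087

n − 1 = 32788 = 2^2 · 8197, so s = 2 and d = 8197.
By repeated squaring, 22160^8197 ≡ 6087 (mod 32789).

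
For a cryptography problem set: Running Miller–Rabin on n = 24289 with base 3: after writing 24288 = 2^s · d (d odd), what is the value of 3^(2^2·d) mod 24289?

n − 1 = 24288 = 2^5 · 759, so s = 5 and d = 759.
Repeated squaring mod 24289: 3^1 ≡ 3, 3^2 ≡ 9, 3^4 ≡ 81, 3^8 ≡ 6561, 3^16 ≡ 6613, 3^32 ≡ 11569, 3^64 ≡ 9371, 3^128 ≡ 10906, 3^256 ≡ 21892, 3^512 ≡ 13405.
759 = 512 + 128 + 64 + 32 + 16 + 4 + 2 + 1, so 3^759 ≡ 13405·10906·9371·11569·6613·81·9·3 ≡ 8711 (mod 24289).
x_0 = 8711.
x_1 = 8711^2 mod 24289 = 2685.
x_2 = 2685^2 mod 24289 = 19681.

19681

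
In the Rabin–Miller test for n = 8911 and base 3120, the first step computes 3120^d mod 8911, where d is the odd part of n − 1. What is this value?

n − 1 = 8910 = 2^1 · 4455, so s = 1 and d = 4455.
Repeated squaring mod 8911: 3120^1 ≡ 3120, 3120^2 ≡ 3588, 3120^4 ≡ 6260, 3120^8 ≡ 5933, 3120^16 ≡ 2039, 3120^32 ≡ 4995, 3120^64 ≡ 8136, 3120^128 ≡ 3588, 3120^256 ≡ 6260, 3120^512 ≡ 5933, 3120^1024 ≡ 2039, 3120^2048 ≡ 4995, 3120^4096 ≡ 8136.
4455 = 4096 + 256 + 64 + 32 + 4 + 2 + 1, so 3120^4455 ≡ 8136·6260·8136·4995·6260·3588·3120 ≡ 2813 (mod 8911).

2813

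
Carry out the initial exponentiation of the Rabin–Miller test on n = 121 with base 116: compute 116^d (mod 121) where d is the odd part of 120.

65

n − 1 = 120 = 2^3 · 15, so s = 3 and d = 15.
Repeated squaring mod 121: 116^1 ≡ 116, 116^2 ≡ 25, 116^4 ≡ 20, 116^8 ≡ 37.
15 = 8 + 4 + 2 + 1, so 116^15 ≡ 37·20·25·116 ≡ 65 (mod 121).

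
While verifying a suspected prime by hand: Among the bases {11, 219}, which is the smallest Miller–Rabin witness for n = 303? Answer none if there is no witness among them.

11

n − 1 = 302 = 2^1 · 151, so s = 1 and d = 151.
Base 11: x_0 = 11^151 mod 303 = 191. x_0 ∉ {1, 302} and s = 1, so 11 is a Miller–Rabin witness and 303 is composite.
Base 219: x_0 = 219^151 mod 303 = 219. x_0 ∉ {1, 302} and s = 1, so 219 is a Miller–Rabin witness and 303 is composite.
The smallest witness among the given bases is 11.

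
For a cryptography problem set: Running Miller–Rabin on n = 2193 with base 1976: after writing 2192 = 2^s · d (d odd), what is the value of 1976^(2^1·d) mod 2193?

n − 1 = 2192 = 2^4 · 137, so s = 4 and d = 137.
x_0 = 1976^137 mod 2193 = 446.
x_1 = 446^2 mod 2193 = 1546.

1546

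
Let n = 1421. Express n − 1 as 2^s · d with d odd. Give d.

355

Halving: 1420 → 710 → 355; 355 is odd.
So 1420 = 2^2 · 355.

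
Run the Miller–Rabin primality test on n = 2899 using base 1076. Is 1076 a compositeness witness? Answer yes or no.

no

n − 1 = 2898 = 2^1 · 1449, so s = 1 and d = 1449.
By repeated squaring, 1076^1449 ≡ 2898 (mod 2899).
x_0 = 1076^1449 mod 2899 = 2898.
x_0 = 2898 ≡ −1, so 1076 is not a witness.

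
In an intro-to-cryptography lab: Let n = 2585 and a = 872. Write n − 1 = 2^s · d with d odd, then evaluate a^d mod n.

n − 1 = 2584 = 2^3 · 323, so s = 3 and d = 323.
872^323 mod 2585 = 1248.

1248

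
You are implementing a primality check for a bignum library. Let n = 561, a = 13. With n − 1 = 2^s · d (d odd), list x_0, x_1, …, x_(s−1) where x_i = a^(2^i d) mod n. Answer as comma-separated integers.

208, 67, 1, 1

n − 1 = 560 = 2^4 · 35, so s = 4 and d = 35.
x_0 = 13^35 mod 561 = 208.
x_1 = 208^2 mod 561 = 67.
x_2 = 67^2 mod 561 = 1.
x_3 = 1^2 mod 561 = 1.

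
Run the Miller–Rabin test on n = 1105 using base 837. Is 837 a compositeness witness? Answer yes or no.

n − 1 = 1104 = 2^4 · 69, so s = 4 and d = 69.
x_0 = 837^69 mod 1105 = 837.
x_0 is neither 1 nor 1104, so continue squaring.
x_1 = 837^2 mod 1105 = 1104.
x_1 ≡ −1, so 837 is not a witness.

no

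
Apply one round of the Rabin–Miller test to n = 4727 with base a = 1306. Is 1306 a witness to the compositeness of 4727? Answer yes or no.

n − 1 = 4726 = 2^1 · 2363, so s = 1 and d = 2363.
x_0 = 1306^2363 mod 4727 = 2524.
x_0 ∉ {1, 4726} and s = 1, so 1306 is a Miller–Rabin witness and 4727 is composite.

yes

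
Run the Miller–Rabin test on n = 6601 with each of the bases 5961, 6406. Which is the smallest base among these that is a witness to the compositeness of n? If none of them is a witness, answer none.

n − 1 = 6600 = 2^3 · 825, so s = 3 and d = 825.
Base 5961: x_0 = 5961^825 mod 6601 = 1. x_0 = 1, so 5961 is not a witness.
Base 6406: x_0 = 6406^825 mod 6601 = 1. x_0 = 1, so 6406 is not a witness.
No listed base is a witness for 6601.

none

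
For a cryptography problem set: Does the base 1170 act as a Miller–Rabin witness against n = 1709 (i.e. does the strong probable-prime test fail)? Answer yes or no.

no

n − 1 = 1708 = 2^2 · 427, so s = 2 and d = 427.
x_0 = 1170^427 mod 1709 = 1.
x_0 = 1, so 1170 is not a witness.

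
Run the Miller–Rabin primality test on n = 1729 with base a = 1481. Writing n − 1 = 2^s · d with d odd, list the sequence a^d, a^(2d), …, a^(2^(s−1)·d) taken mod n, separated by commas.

n − 1 = 1728 = 2^6 · 27, so s = 6 and d = 27.
x_0 = 1481^27 mod 1729 = 246.
x_1 = 246^2 mod 1729 = 1.
x_2 = 1^2 mod 1729 = 1.
x_3 = 1^2 mod 1729 = 1.
x_4 = 1^2 mod 1729 = 1.
x_5 = 1^2 mod 1729 = 1.

246, 1, 1, 1, 1, 1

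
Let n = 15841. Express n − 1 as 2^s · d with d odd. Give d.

495

Halving: 15840 → 7920 → 3960 → 1980 → 990 → 495; 495 is odd.
So 15840 = 2^5 · 495.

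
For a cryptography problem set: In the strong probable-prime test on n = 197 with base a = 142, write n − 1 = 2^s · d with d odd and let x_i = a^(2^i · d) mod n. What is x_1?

1

n − 1 = 196 = 2^2 · 49, so s = 2 and d = 49.
Repeated squaring mod 197: 142^1 ≡ 142, 142^2 ≡ 70, 142^4 ≡ 172, 142^8 ≡ 34, 142^16 ≡ 171, 142^32 ≡ 85.
49 = 32 + 16 + 1, so 142^49 ≡ 85·171·142 ≡ 1 (mod 197).
x_0 = 1.
x_1 = 1^2 mod 197 = 1.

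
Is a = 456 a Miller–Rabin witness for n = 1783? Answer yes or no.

n − 1 = 1782 = 2^1 · 891, so s = 1 and d = 891.
Repeated squaring mod 1783: 456^1 ≡ 456, 456^2 ≡ 1108, 456^4 ≡ 960, 456^8 ≡ 1572, 456^16 ≡ 1729, 456^32 ≡ 1133, 456^64 ≡ 1712, 456^128 ≡ 1475, 456^256 ≡ 365, 456^512 ≡ 1283.
891 = 512 + 256 + 64 + 32 + 16 + 8 + 2 + 1, so 456^891 ≡ 1283·365·1712·1133·1729·1572·1108·456 ≡ 1 (mod 1783).
x_0 = 456^891 mod 1783 = 1.
x_0 = 1, so 456 is not a witness.

no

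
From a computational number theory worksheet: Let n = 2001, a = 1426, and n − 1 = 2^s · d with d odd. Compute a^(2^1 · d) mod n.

529

n − 1 = 2000 = 2^4 · 125, so s = 4 and d = 125.
Repeated squaring mod 2001: 1426^1 ≡ 1426, 1426^2 ≡ 460, 1426^4 ≡ 1495, 1426^8 ≡ 1909, 1426^16 ≡ 460, 1426^32 ≡ 1495, 1426^64 ≡ 1909.
125 = 64 + 32 + 16 + 8 + 4 + 1, so 1426^125 ≡ 1909·1495·460·1909·1495·1426 ≡ 1978 (mod 2001).
x_0 = 1978.
x_1 = 1978^2 mod 2001 = 529.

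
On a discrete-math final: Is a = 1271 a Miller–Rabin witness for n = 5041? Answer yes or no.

n − 1 = 5040 = 2^4 · 315, so s = 4 and d = 315.
x_0 = 1271^315 mod 5041 = 4971.
x_0 is neither 1 nor 5040, so continue squaring.
x_1 = 4971^2 mod 5041 = 4900.
x_2 = 4900^2 mod 5041 = 4758.
x_3 = 4758^2 mod 5041 = 4474.
Reached i = s−1 = 3 without hitting −1: 1271 is a Miller–Rabin witness and 5041 is composite.

yes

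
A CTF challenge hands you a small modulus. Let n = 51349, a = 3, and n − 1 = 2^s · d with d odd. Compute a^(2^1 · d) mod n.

1

n − 1 = 51348 = 2^2 · 12837, so s = 2 and d = 12837.
Repeated squaring mod 51349: 3^1 ≡ 3, 3^2 ≡ 9, 3^4 ≡ 81, 3^8 ≡ 6561, 3^16 ≡ 16259, 3^32 ≡ 10429, 3^64 ≡ 6859, 3^128 ≡ 10197, 3^256 ≡ 48433, 3^512 ≡ 30471, 3^1024 ≡ 40572, 3^2048 ≡ 43640, 3^4096 ≡ 17888, 3^8192 ≡ 24925.
12837 = 8192 + 4096 + 512 + 32 + 4 + 1, so 3^12837 ≡ 24925·17888·30471·10429·81·3 ≡ 1 (mod 51349).
x_0 = 1.
x_1 = 1^2 mod 51349 = 1.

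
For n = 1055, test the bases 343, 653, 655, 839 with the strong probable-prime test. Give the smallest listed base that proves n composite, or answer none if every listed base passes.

n − 1 = 1054 = 2^1 · 527, so s = 1 and d = 527.
Base 343: x_0 = 343^527 mod 1055 = 722. x_0 ∉ {1, 1054} and s = 1, so 343 is a Miller–Rabin witness and 1055 is composite.
Base 653: x_0 = 653^527 mod 1055 = 822. x_0 ∉ {1, 1054} and s = 1, so 653 is a Miller–Rabin witness and 1055 is composite.
Base 655: x_0 = 655^527 mod 1055 = 360. x_0 ∉ {1, 1054} and s = 1, so 655 is a Miller–Rabin witness and 1055 is composite.
Base 839: x_0 = 839^527 mod 1055 = 819. x_0 ∉ {1, 1054} and s = 1, so 839 is a Miller–Rabin witness and 1055 is composite.
The smallest witness among the given bases is 343.

343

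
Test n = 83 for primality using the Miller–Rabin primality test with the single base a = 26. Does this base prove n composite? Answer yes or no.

n − 1 = 82 = 2^1 · 41, so s = 1 and d = 41.
x_0 = 26^41 mod 83 = 1.
x_0 = 1, so 26 is not a witness.

no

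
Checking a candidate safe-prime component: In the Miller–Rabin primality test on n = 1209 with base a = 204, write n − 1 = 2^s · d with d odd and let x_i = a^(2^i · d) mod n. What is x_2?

n − 1 = 1208 = 2^3 · 151, so s = 3 and d = 151.
Repeated squaring mod 1209: 204^1 ≡ 204, 204^2 ≡ 510, 204^4 ≡ 165, 204^8 ≡ 627, 204^16 ≡ 204, 204^32 ≡ 510, 204^64 ≡ 165, 204^128 ≡ 627.
151 = 128 + 16 + 4 + 2 + 1, so 204^151 ≡ 627·204·165·510·204 ≡ 204 (mod 1209).
x_0 = 204.
x_1 = 204^2 mod 1209 = 510.
x_2 = 510^2 mod 1209 = 165.

165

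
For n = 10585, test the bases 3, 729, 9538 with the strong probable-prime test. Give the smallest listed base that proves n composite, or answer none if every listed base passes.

none

n − 1 = 10584 = 2^3 · 1323, so s = 3 and d = 1323.
Base 3: x_0 = 3^1323 mod 10585 = 8422. x_0 is neither 1 nor 10584, so continue squaring. x_1 = 8422^2 mod 10585 = 10584. x_1 ≡ −1, so 3 is not a witness.
Base 729: x_0 = 729^1323 mod 10585 = 10584. x_0 = 10584 ≡ −1, so 729 is not a witness.
Base 9538: x_0 = 9538^1323 mod 10585 = 9152. x_0 is neither 1 nor 10584, so continue squaring. x_1 = 9152^2 mod 10585 = 10584. x_1 ≡ −1, so 9538 is not a witness.
No listed base is a witness for 10585.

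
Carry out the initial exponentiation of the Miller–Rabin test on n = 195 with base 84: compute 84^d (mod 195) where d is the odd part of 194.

n − 1 = 194 = 2^1 · 97, so s = 1 and d = 97.
84^97 mod 195 = 84.

84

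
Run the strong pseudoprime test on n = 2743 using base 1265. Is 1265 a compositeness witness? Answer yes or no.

no

n − 1 = 2742 = 2^1 · 1371, so s = 1 and d = 1371.
x_0 = 1265^1371 mod 2743 = 2742.
x_0 = 2742 ≡ −1, so 1265 is not a witness.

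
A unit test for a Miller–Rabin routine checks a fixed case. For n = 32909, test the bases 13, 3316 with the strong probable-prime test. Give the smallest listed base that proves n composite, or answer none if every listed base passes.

n − 1 = 32908 = 2^2 · 8227, so s = 2 and d = 8227.
Base 13: x_0 = 13^8227 mod 32909 = 11278. x_0 is neither 1 nor 32908, so continue squaring. x_1 = 11278^2 mod 32909 = 32908. x_1 ≡ −1, so 13 is not a witness.
Base 3316: x_0 = 3316^8227 mod 32909 = 11278. x_0 is neither 1 nor 32908, so continue squaring. x_1 = 11278^2 mod 32909 = 32908. x_1 ≡ −1, so 3316 is not a witness.
No listed base is a witness for 32909.

none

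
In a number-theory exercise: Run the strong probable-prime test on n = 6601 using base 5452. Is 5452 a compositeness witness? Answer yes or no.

yes

n − 1 = 6600 = 2^3 · 825, so s = 3 and d = 825.
x_0 = 5452^825 mod 6601 = 5452.
x_0 is neither 1 nor 6600, so continue squaring.
x_1 = 5452^2 mod 6601 = 1.
x_1 = 1 but x_0 ≠ ±1, a nontrivial square root of 1 — 5452 is a witness and 6601 is composite.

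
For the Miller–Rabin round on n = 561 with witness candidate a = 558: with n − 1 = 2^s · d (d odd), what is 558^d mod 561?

n − 1 = 560 = 2^4 · 35, so s = 4 and d = 35.
By repeated squaring, 558^35 ≡ 483 (mod 561).

483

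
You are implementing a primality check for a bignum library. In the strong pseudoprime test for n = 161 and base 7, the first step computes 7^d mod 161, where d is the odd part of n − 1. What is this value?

63

n − 1 = 160 = 2^5 · 5, so s = 5 and d = 5.
Repeated squaring mod 161: 7^1 ≡ 7, 7^2 ≡ 49, 7^4 ≡ 147.
5 = 4 + 1, so 7^5 ≡ 147·7 ≡ 63 (mod 161).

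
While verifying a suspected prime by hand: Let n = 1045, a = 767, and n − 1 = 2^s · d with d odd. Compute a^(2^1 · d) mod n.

n − 1 = 1044 = 2^2 · 261, so s = 2 and d = 261.
Repeated squaring mod 1045: 767^1 ≡ 767, 767^2 ≡ 999, 767^4 ≡ 26, 767^8 ≡ 676, 767^16 ≡ 311, 767^32 ≡ 581, 767^64 ≡ 26, 767^128 ≡ 676, 767^256 ≡ 311.
261 = 256 + 4 + 1, so 767^261 ≡ 311·26·767 ≡ 932 (mod 1045).
x_0 = 932.
x_1 = 932^2 mod 1045 = 229.

229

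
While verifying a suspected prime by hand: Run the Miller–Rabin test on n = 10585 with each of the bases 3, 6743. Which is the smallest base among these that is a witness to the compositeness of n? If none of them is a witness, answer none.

n − 1 = 10584 = 2^3 · 1323, so s = 3 and d = 1323.
Base 3: x_0 = 3^1323 mod 10585 = 8422. x_0 is neither 1 nor 10584, so continue squaring. x_1 = 8422^2 mod 10585 = 10584. x_1 ≡ −1, so 3 is not a witness.
Base 6743: x_0 = 6743^1323 mod 10585 = 6397. x_0 is neither 1 nor 10584, so continue squaring. x_1 = 6397^2 mod 10585 = 10584. x_1 ≡ −1, so 6743 is not a witness.
No listed base is a witness for 10585.

none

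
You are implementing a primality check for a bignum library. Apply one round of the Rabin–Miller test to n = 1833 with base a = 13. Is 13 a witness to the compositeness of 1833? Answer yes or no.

n − 1 = 1832 = 2^3 · 229, so s = 3 and d = 229.
x_0 = 13^229 mod 1833 = 1768.
x_0 is neither 1 nor 1832, so continue squaring.
x_1 = 1768^2 mod 1833 = 559.
x_2 = 559^2 mod 1833 = 871.
Reached i = s−1 = 2 without hitting −1: 13 is a Miller–Rabin witness and 1833 is composite.

yes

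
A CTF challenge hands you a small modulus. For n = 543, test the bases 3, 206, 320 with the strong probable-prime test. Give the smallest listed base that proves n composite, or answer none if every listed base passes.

3

n − 1 = 542 = 2^1 · 271, so s = 1 and d = 271.
Base 3: x_0 = 3^271 mod 543 = 3. x_0 ∉ {1, 542} and s = 1, so 3 is a Miller–Rabin witness and 543 is composite.
Base 206: x_0 = 206^271 mod 543 = 206. x_0 ∉ {1, 542} and s = 1, so 206 is a Miller–Rabin witness and 543 is composite.
Base 320: x_0 = 320^271 mod 543 = 320. x_0 ∉ {1, 542} and s = 1, so 320 is a Miller–Rabin witness and 543 is composite.
The smallest witness among the given bases is 3.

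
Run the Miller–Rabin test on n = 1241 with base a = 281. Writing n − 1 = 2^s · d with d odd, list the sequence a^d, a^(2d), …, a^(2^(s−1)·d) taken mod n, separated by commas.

185, 718, 509

n − 1 = 1240 = 2^3 · 155, so s = 3 and d = 155.
x_0 = 281^155 mod 1241 = 185.
x_1 = 185^2 mod 1241 = 718.
x_2 = 718^2 mod 1241 = 509.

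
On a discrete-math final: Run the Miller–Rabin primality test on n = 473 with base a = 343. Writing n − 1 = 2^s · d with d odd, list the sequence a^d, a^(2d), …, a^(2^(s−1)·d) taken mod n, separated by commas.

171, 388, 130

n − 1 = 472 = 2^3 · 59, so s = 3 and d = 59.
x_0 = 343^59 mod 473 = 171.
x_1 = 171^2 mod 473 = 388.
x_2 = 388^2 mod 473 = 130.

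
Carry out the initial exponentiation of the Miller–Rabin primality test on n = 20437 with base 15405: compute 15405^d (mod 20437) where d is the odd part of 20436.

n − 1 = 20436 = 2^2 · 5109, so s = 2 and d = 5109.
Repeated squaring mod 20437: 15405^1 ≡ 15405, 15405^2 ≡ 20018, 15405^4 ≡ 12065, 15405^8 ≡ 11911, 15405^16 ≡ 18704, 15405^32 ≡ 19487, 15405^64 ≡ 3272, 15405^128 ≡ 17433, 15405^256 ≡ 11299, 15405^512 ≡ 17899, 15405^1024 ≡ 3789, 15405^2048 ≡ 9747, 15405^4096 ≡ 12833.
5109 = 4096 + 512 + 256 + 128 + 64 + 32 + 16 + 4 + 1, so 15405^5109 ≡ 12833·17899·11299·17433·3272·19487·18704·12065·15405 ≡ 5317 (mod 20437).

5317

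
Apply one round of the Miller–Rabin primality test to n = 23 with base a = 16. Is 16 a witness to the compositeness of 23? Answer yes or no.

n − 1 = 22 = 2^1 · 11, so s = 1 and d = 11.
Repeated squaring mod 23: 16^1 ≡ 16, 16^2 ≡ 3, 16^4 ≡ 9, 16^8 ≡ 12.
11 = 8 + 2 + 1, so 16^11 ≡ 12·3·16 ≡ 1 (mod 23).
x_0 = 16^11 mod 23 = 1.
x_0 = 1, so 16 is not a witness.

no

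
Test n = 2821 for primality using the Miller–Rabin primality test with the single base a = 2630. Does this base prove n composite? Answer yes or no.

no

n − 1 = 2820 = 2^2 · 705, so s = 2 and d = 705.
x_0 = 2630^705 mod 2821 = 2820.
x_0 = 2820 ≡ −1, so 2630 is not a witness.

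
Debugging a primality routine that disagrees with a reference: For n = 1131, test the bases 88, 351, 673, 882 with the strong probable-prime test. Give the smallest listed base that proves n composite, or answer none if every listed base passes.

88

n − 1 = 1130 = 2^1 · 565, so s = 1 and d = 565.
Base 88: x_0 = 88^565 mod 1131 = 88. x_0 ∉ {1, 1130} and s = 1, so 88 is a Miller–Rabin witness and 1131 is composite.
Base 351: x_0 = 351^565 mod 1131 = 156. x_0 ∉ {1, 1130} and s = 1, so 351 is a Miller–Rabin witness and 1131 is composite.
Base 673: x_0 = 673^565 mod 1131 = 439. x_0 ∉ {1, 1130} and s = 1, so 673 is a Miller–Rabin witness and 1131 is composite.
Base 882: x_0 = 882^565 mod 1131 = 882. x_0 ∉ {1, 1130} and s = 1, so 882 is a Miller–Rabin witness and 1131 is composite.
The smallest witness among the given bases is 88.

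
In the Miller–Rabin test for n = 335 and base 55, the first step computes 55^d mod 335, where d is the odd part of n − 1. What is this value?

n − 1 = 334 = 2^1 · 167, so s = 1 and d = 167.
55^167 mod 335 = 10.

10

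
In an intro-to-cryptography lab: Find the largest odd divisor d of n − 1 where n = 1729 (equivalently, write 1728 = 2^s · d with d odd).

Halving: 1728 → 864 → 432 → 216 → 108 → 54 → 27; 27 is odd.
So 1728 = 2^6 · 27.

27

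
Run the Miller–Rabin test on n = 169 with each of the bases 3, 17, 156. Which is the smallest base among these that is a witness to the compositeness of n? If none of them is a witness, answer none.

n − 1 = 168 = 2^3 · 21, so s = 3 and d = 21.
Base 3: x_0 = 3^21 mod 169 = 14. x_0 is neither 1 nor 168, so continue squaring. x_1 = 14^2 mod 169 = 27. x_2 = 27^2 mod 169 = 53. Reached i = s−1 = 2 without hitting −1: 3 is a Miller–Rabin witness and 169 is composite.
Base 17: x_0 = 17^21 mod 169 = 90. x_0 is neither 1 nor 168, so continue squaring. x_1 = 90^2 mod 169 = 157. x_2 = 157^2 mod 169 = 144. Reached i = s−1 = 2 without hitting −1: 17 is a Miller–Rabin witness and 169 is composite.
Base 156: x_0 = 156^21 mod 169 = 0. x_0 is neither 1 nor 168, so continue squaring. x_1 = 0^2 mod 169 = 0. x_2 = 0^2 mod 169 = 0. Reached i = s−1 = 2 without hitting −1: 156 is a Miller–Rabin witness and 169 is composite.
The smallest witness among the given bases is 3.

3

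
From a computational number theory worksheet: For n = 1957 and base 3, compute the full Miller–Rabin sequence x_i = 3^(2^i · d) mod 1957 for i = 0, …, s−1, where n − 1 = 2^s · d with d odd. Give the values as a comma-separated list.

n − 1 = 1956 = 2^2 · 489, so s = 2 and d = 489.
x_0 = 3^489 mod 1957 = 1737.
x_1 = 1737^2 mod 1957 = 1432.

1737, 1432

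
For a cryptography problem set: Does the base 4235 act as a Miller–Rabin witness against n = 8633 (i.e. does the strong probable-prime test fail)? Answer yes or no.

n − 1 = 8632 = 2^3 · 1079, so s = 3 and d = 1079.
Repeated squaring mod 8633: 4235^1 ≡ 4235, 4235^2 ≡ 4484, 4235^4 ≡ 8632, 4235^8 ≡ 1, 4235^16 ≡ 1, 4235^32 ≡ 1, 4235^64 ≡ 1, 4235^128 ≡ 1, 4235^256 ≡ 1, 4235^512 ≡ 1, 4235^1024 ≡ 1.
1079 = 1024 + 32 + 16 + 4 + 2 + 1, so 4235^1079 ≡ 1·1·1·8632·4484·4235 ≡ 2860 (mod 8633).
x_0 = 4235^1079 mod 8633 = 2860.
x_0 is neither 1 nor 8632, so continue squaring.
x_1 = 2860^2 mod 8633 = 4149.
x_2 = 4149^2 mod 8633 = 8632.
x_2 ≡ −1, so 4235 is not a witness.

no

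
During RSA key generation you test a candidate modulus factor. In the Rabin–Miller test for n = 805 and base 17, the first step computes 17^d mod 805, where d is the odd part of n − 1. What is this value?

n − 1 = 804 = 2^2 · 201, so s = 2 and d = 201.
17^201 mod 805 = 727.

727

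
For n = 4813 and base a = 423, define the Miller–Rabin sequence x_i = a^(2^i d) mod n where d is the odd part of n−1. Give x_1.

4812

n − 1 = 4812 = 2^2 · 1203, so s = 2 and d = 1203.
x_0 = 423^1203 mod 4813 = 2945.
x_1 = 2945^2 mod 4813 = 4812.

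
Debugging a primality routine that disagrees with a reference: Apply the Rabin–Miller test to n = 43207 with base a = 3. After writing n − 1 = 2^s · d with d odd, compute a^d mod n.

43206

n − 1 = 43206 = 2^1 · 21603, so s = 1 and d = 21603.
3^21603 mod 43207 = 43206.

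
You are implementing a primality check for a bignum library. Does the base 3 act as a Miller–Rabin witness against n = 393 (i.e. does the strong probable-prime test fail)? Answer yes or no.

yes

n − 1 = 392 = 2^3 · 49, so s = 3 and d = 49.
By repeated squaring, 3^49 ≡ 144 (mod 393).
x_0 = 3^49 mod 393 = 144.
x_0 is neither 1 nor 392, so continue squaring.
x_1 = 144^2 mod 393 = 300.
x_2 = 300^2 mod 393 = 3.
Reached i = s−1 = 2 without hitting −1: 3 is a Miller–Rabin witness and 393 is composite.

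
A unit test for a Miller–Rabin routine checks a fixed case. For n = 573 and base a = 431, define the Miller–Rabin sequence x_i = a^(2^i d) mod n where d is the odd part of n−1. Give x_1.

49

n − 1 = 572 = 2^2 · 143, so s = 2 and d = 143.
By repeated squaring, 431^143 ≡ 566 (mod 573).
x_0 = 566.
x_1 = 566^2 mod 573 = 49.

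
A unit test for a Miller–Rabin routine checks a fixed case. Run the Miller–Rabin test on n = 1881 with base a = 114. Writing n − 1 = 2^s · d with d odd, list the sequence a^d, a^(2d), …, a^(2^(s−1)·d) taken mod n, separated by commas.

342, 342, 342

n − 1 = 1880 = 2^3 · 235, so s = 3 and d = 235.
x_0 = 114^235 mod 1881 = 342.
x_1 = 342^2 mod 1881 = 342.
x_2 = 342^2 mod 1881 = 342.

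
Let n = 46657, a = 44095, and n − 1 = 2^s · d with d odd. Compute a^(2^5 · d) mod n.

1

n − 1 = 46656 = 2^6 · 729, so s = 6 and d = 729.
x_0 = 44095^729 mod 46657 = 40403.
x_1 = 40403^2 mod 46657 = 13950.
x_2 = 13950^2 mod 46657 = 42810.
x_3 = 42810^2 mod 46657 = 9140.
x_4 = 9140^2 mod 46657 = 23570.
x_5 = 23570^2 mod 46657 = 1.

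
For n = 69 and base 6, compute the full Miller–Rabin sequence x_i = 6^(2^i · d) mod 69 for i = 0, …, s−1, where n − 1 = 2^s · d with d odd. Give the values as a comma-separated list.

12, 6

n − 1 = 68 = 2^2 · 17, so s = 2 and d = 17.
x_0 = 6^17 mod 69 = 12.
x_1 = 12^2 mod 69 = 6.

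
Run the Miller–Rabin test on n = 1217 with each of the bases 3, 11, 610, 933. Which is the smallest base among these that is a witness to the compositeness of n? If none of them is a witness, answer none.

none

n − 1 = 1216 = 2^6 · 19, so s = 6 and d = 19.
Base 3: x_0 = 3^19 mod 1217 = 910. x_0 is neither 1 nor 1216, so continue squaring. x_1 = 910^2 mod 1217 = 540. x_2 = 540^2 mod 1217 = 737. x_3 = 737^2 mod 1217 = 387. x_4 = 387^2 mod 1217 = 78. x_5 = 78^2 mod 1217 = 1216. x_5 ≡ −1, so 3 is not a witness.
Base 11: x_0 = 11^19 mod 1217 = 268. x_0 is neither 1 nor 1216, so continue squaring. x_1 = 268^2 mod 1217 = 21. x_2 = 21^2 mod 1217 = 441. x_3 = 441^2 mod 1217 = 978. x_4 = 978^2 mod 1217 = 1139. x_5 = 1139^2 mod 1217 = 1216. x_5 ≡ −1, so 11 is not a witness.
Base 610: x_0 = 610^19 mod 1217 = 760. x_0 is neither 1 nor 1216, so continue squaring. x_1 = 760^2 mod 1217 = 742. x_2 = 742^2 mod 1217 = 480. x_3 = 480^2 mod 1217 = 387. x_4 = 387^2 mod 1217 = 78. x_5 = 78^2 mod 1217 = 1216. x_5 ≡ −1, so 610 is not a witness.
Base 933: x_0 = 933^19 mod 1217 = 287. x_0 is neither 1 nor 1216, so continue squaring. x_1 = 287^2 mod 1217 = 830. x_2 = 830^2 mod 1217 = 78. x_3 = 78^2 mod 1217 = 1216. x_3 ≡ −1, so 933 is not a witness.
No listed base is a witness for 1217.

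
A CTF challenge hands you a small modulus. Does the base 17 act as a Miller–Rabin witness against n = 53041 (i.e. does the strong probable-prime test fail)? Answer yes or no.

yes

n − 1 = 53040 = 2^4 · 3315, so s = 4 and d = 3315.
x_0 = 17^3315 mod 53041 = 24923.
x_0 is neither 1 nor 53040, so continue squaring.
x_1 = 24923^2 mod 53041 = 45819.
x_2 = 45819^2 mod 53041 = 17981.
x_3 = 17981^2 mod 53041 = 31466.
Reached i = s−1 = 3 without hitting −1: 17 is a Miller–Rabin witness and 53041 is composite.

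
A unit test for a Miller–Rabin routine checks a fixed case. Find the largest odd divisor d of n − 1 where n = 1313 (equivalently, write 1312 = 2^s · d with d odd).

41

Halving: 1312 → 656 → 328 → 164 → 82 → 41; 41 is odd.
So 1312 = 2^5 · 41.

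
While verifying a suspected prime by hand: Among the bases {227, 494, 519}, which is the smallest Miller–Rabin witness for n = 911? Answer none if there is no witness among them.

n − 1 = 910 = 2^1 · 455, so s = 1 and d = 455.
Base 227: x_0 = 227^455 mod 911 = 910. x_0 = 910 ≡ −1, so 227 is not a witness.
Base 494: x_0 = 494^455 mod 911 = 1. x_0 = 1, so 494 is not a witness.
Base 519: x_0 = 519^455 mod 911 = 910. x_0 = 910 ≡ −1, so 519 is not a witness.
No listed base is a witness for 911.

none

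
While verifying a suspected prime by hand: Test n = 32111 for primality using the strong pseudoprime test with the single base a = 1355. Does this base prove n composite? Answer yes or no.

n − 1 = 32110 = 2^1 · 16055, so s = 1 and d = 16055.
Repeated squaring mod 32111: 1355^1 ≡ 1355, 1355^2 ≡ 5698, 1355^4 ≡ 2983, 1355^8 ≡ 3542, 1355^16 ≡ 22474, 1355^32 ≡ 6757, 1355^64 ≡ 27318, 1355^128 ≡ 13484, 1355^256 ≡ 5774, 1355^512 ≡ 7858, 1355^1024 ≡ 30822, 1355^2048 ≡ 23860, 1355^4096 ≡ 3681, 1355^8192 ≡ 31030.
16055 = 8192 + 4096 + 2048 + 1024 + 512 + 128 + 32 + 16 + 4 + 2 + 1, so 1355^16055 ≡ 31030·3681·23860·30822·7858·13484·6757·22474·2983·5698·1355 ≡ 16095 (mod 32111).
x_0 = 1355^16055 mod 32111 = 16095.
x_0 ∉ {1, 32110} and s = 1, so 1355 is a Miller–Rabin witness and 32111 is composite.

yes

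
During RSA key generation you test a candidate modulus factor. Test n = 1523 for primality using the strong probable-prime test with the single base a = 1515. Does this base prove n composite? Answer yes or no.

no

n − 1 = 1522 = 2^1 · 761, so s = 1 and d = 761.
x_0 = 1515^761 mod 1523 = 1.
x_0 = 1, so 1515 is not a witness.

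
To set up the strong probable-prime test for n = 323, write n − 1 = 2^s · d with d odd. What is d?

Halving: 322 → 161; 161 is odd.
So 322 = 2^1 · 161.

161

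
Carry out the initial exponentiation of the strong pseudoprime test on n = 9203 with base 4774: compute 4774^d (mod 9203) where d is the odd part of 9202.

n − 1 = 9202 = 2^1 · 4601, so s = 1 and d = 4601.
Repeated squaring mod 9203: 4774^1 ≡ 4774, 4774^2 ≡ 4448, 4774^4 ≡ 7457, 4774^8 ≡ 2323, 4774^16 ≡ 3371, 4774^32 ≡ 7139, 4774^64 ≡ 8310, 4774^128 ≡ 5991, 4774^256 ≡ 381, 4774^512 ≡ 7116, 4774^1024 ≡ 2550, 4774^2048 ≡ 5182, 4774^4096 ≡ 7973.
4601 = 4096 + 256 + 128 + 64 + 32 + 16 + 8 + 1, so 4774^4601 ≡ 7973·381·5991·8310·7139·3371·2323·4774 ≡ 9202 (mod 9203).

9202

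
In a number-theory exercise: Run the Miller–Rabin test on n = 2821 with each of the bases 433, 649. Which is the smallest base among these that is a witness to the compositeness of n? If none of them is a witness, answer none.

none

n − 1 = 2820 = 2^2 · 705, so s = 2 and d = 705.
Base 433: x_0 = 433^705 mod 2821 = 2820. x_0 = 2820 ≡ −1, so 433 is not a witness.
Base 649: x_0 = 649^705 mod 2821 = 2820. x_0 = 2820 ≡ −1, so 649 is not a witness.
No listed base is a witness for 2821.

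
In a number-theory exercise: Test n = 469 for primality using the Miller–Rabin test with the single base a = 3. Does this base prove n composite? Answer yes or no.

n − 1 = 468 = 2^2 · 117, so s = 2 and d = 117.
x_0 = 3^117 mod 469 = 244.
x_0 is neither 1 nor 468, so continue squaring.
x_1 = 244^2 mod 469 = 442.
Reached i = s−1 = 1 without hitting −1: 3 is a Miller–Rabin witness and 469 is composite.

yes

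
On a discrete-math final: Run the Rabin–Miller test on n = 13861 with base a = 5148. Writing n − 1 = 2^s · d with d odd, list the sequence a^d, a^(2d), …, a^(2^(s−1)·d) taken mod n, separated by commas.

n − 1 = 13860 = 2^2 · 3465, so s = 2 and d = 3465.
x_0 = 5148^3465 mod 13861 = 5220.
x_1 = 5220^2 mod 13861 = 11535.

5220, 11535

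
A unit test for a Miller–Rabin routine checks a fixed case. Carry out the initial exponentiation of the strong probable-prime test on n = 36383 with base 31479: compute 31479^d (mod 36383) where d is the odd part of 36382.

1

n − 1 = 36382 = 2^1 · 18191, so s = 1 and d = 18191.
31479^18191 mod 36383 = 1.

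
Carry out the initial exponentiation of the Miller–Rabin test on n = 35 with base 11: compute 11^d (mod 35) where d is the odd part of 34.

n − 1 = 34 = 2^1 · 17, so s = 1 and d = 17.
11^17 mod 35 = 16.

16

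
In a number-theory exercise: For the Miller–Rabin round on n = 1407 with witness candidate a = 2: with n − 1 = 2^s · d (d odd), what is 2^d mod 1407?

n − 1 = 1406 = 2^1 · 703, so s = 1 and d = 703.
By repeated squaring, 2^703 ≡ 1388 (mod 1407).

1388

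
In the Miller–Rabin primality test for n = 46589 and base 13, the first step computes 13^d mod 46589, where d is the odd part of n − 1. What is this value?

n − 1 = 46588 = 2^2 · 11647, so s = 2 and d = 11647.
13^11647 mod 46589 = 1.

1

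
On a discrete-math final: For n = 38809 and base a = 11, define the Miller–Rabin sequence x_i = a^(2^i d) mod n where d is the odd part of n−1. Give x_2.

n − 1 = 38808 = 2^3 · 4851, so s = 3 and d = 4851.
By repeated squaring, 11^4851 ≡ 37838 (mod 38809).
x_0 = 37838.
x_1 = 37838^2 mod 38809 = 11425.
x_2 = 11425^2 mod 38809 = 15958.

15958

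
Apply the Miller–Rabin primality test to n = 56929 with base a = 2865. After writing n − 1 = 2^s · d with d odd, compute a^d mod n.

55217

n − 1 = 56928 = 2^5 · 1779, so s = 5 and d = 1779.
Repeated squaring mod 56929: 2865^1 ≡ 2865, 2865^2 ≡ 10449, 2865^4 ≡ 48708, 2865^8 ≡ 10118, 2865^16 ≡ 15582, 2865^32 ≡ 53468, 2865^64 ≡ 23431, 2865^128 ≡ 45414, 2865^256 ≡ 7584, 2865^512 ≡ 18766, 2865^1024 ≡ 56891.
1779 = 1024 + 512 + 128 + 64 + 32 + 16 + 2 + 1, so 2865^1779 ≡ 56891·18766·45414·23431·53468·15582·10449·2865 ≡ 55217 (mod 56929).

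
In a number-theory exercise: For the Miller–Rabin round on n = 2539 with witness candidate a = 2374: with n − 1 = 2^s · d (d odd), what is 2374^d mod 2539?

2538

n − 1 = 2538 = 2^1 · 1269, so s = 1 and d = 1269.
Repeated squaring mod 2539: 2374^1 ≡ 2374, 2374^2 ≡ 1835, 2374^4 ≡ 511, 2374^8 ≡ 2143, 2374^16 ≡ 1937, 2374^32 ≡ 1866, 2374^64 ≡ 987, 2374^128 ≡ 1732, 2374^256 ≡ 1265, 2374^512 ≡ 655, 2374^1024 ≡ 2473.
1269 = 1024 + 128 + 64 + 32 + 16 + 4 + 1, so 2374^1269 ≡ 2473·1732·987·1866·1937·511·2374 ≡ 2538 (mod 2539).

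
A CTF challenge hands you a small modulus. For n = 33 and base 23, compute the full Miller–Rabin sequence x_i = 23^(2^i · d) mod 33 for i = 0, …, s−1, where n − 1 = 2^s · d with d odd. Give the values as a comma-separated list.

n − 1 = 32 = 2^5 · 1, so s = 5 and d = 1.
x_0 = 23^1 mod 33 = 23.
x_1 = 23^2 mod 33 = 1.
x_2 = 1^2 mod 33 = 1.
x_3 = 1^2 mod 33 = 1.
x_4 = 1^2 mod 33 = 1.

23, 1, 1, 1, 1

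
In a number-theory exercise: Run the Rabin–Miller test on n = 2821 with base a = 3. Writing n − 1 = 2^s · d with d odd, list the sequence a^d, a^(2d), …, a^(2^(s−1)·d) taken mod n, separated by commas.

1301, 1

n − 1 = 2820 = 2^2 · 705, so s = 2 and d = 705.
x_0 = 3^705 mod 2821 = 1301.
x_1 = 1301^2 mod 2821 = 1.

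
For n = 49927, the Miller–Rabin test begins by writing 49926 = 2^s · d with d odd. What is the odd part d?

Halving: 49926 → 24963; 24963 is odd.
So 49926 = 2^1 · 24963.

24963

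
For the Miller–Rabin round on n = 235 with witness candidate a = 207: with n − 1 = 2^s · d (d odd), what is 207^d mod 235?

62

n − 1 = 234 = 2^1 · 117, so s = 1 and d = 117.
207^117 mod 235 = 62.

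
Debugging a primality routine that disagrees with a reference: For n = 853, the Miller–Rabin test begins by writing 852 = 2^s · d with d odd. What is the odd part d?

213

Halving: 852 → 426 → 213; 213 is odd.
So 852 = 2^2 · 213.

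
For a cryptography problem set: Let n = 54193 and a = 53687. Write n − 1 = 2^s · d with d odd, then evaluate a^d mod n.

n − 1 = 54192 = 2^4 · 3387, so s = 4 and d = 3387.
By repeated squaring, 53687^3387 ≡ 31137 (mod 54193).

31137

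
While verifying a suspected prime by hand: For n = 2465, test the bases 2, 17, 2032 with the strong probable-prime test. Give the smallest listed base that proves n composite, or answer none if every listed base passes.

n − 1 = 2464 = 2^5 · 77, so s = 5 and d = 77.
Base 2: x_0 = 2^77 mod 2465 = 1902. x_0 is neither 1 nor 2464, so continue squaring. x_1 = 1902^2 mod 2465 = 1449. x_2 = 1449^2 mod 2465 = 1886. x_3 = 1886^2 mod 2465 = 1. x_3 = 1 but x_2 ≠ ±1, a nontrivial square root of 1 — 2 is a witness and 2465 is composite.
Base 17: x_0 = 17^77 mod 2465 = 17. x_0 is neither 1 nor 2464, so continue squaring. x_1 = 17^2 mod 2465 = 289. x_2 = 289^2 mod 2465 = 2176. x_3 = 2176^2 mod 2465 = 2176. x_4 = 2176^2 mod 2465 = 2176. Reached i = s−1 = 4 without hitting −1: 17 is a Miller–Rabin witness and 2465 is composite.
Base 2032: x_0 = 2032^77 mod 2465 = 2337. x_0 is neither 1 nor 2464, so continue squaring. x_1 = 2337^2 mod 2465 = 1594. x_2 = 1594^2 mod 2465 = 1886. x_3 = 1886^2 mod 2465 = 1. x_3 = 1 but x_2 ≠ ±1, a nontrivial square root of 1 — 2032 is a witness and 2465 is composite.
The smallest witness among the given bases is 2.

2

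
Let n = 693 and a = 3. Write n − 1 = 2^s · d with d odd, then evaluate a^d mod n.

n − 1 = 692 = 2^2 · 173, so s = 2 and d = 173.
3^173 mod 693 = 621.

621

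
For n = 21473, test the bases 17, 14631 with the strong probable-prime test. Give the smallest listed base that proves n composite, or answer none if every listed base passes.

17

n − 1 = 21472 = 2^5 · 671, so s = 5 and d = 671.
Base 17: x_0 = 17^671 mod 21473 = 12730. x_0 is neither 1 nor 21472, so continue squaring. x_1 = 12730^2 mod 21473 = 17642. x_2 = 17642^2 mod 21473 = 10502. x_3 = 10502^2 mod 21473 = 6676. x_4 = 6676^2 mod 21473 = 12501. Reached i = s−1 = 4 without hitting −1: 17 is a Miller–Rabin witness and 21473 is composite.
Base 14631: x_0 = 14631^671 mod 21473 = 443. x_0 is neither 1 nor 21472, so continue squaring. x_1 = 443^2 mod 21473 = 2992. x_2 = 2992^2 mod 21473 = 19296. x_3 = 19296^2 mod 21473 = 15269. x_4 = 15269^2 mod 21473 = 10000. Reached i = s−1 = 4 without hitting −1: 14631 is a Miller–Rabin witness and 21473 is composite.
The smallest witness among the given bases is 17.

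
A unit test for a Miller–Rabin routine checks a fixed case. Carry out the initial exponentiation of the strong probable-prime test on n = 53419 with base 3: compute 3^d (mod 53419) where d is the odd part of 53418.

53418

n − 1 = 53418 = 2^1 · 26709, so s = 1 and d = 26709.
By repeated squaring, 3^26709 ≡ 53418 (mod 53419).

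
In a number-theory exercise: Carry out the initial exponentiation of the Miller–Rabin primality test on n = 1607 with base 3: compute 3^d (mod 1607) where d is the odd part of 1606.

1

n − 1 = 1606 = 2^1 · 803, so s = 1 and d = 803.
3^803 mod 1607 = 1.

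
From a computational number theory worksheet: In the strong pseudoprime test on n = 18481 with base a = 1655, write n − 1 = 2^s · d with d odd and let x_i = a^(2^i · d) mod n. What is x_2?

n − 1 = 18480 = 2^4 · 1155, so s = 4 and d = 1155.
x_0 = 1655^1155 mod 18481 = 18480.
x_1 = 18480^2 mod 18481 = 1.
x_2 = 1^2 mod 18481 = 1.

1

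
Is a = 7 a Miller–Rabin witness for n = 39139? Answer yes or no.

no

n − 1 = 39138 = 2^1 · 19569, so s = 1 and d = 19569.
By repeated squaring, 7^19569 ≡ 39138 (mod 39139).
x_0 = 7^19569 mod 39139 = 39138.
x_0 = 39138 ≡ −1, so 7 is not a witness.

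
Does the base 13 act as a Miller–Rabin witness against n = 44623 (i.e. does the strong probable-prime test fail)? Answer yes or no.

no

n − 1 = 44622 = 2^1 · 22311, so s = 1 and d = 22311.
By repeated squaring, 13^22311 ≡ 44622 (mod 44623).
x_0 = 13^22311 mod 44623 = 44622.
x_0 = 44622 ≡ −1, so 13 is not a witness.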